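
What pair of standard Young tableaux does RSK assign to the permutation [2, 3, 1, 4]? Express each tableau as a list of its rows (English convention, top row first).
P = [[1, 3, 4], [2]], Q = [[1, 2, 4], [3]]

Insert each entry of the permutation into P by Schensted row insertion, recording in Q the position of each new cell.

Insert 2: appended to row 1. P = [[2]].
Insert 3: appended to row 1. P = [[2, 3]].
Insert 1: 1 bumps 2 from row 1; 2 starts row 2. P = [[1, 3], [2]].
Insert 4: appended to row 1. P = [[1, 3, 4], [2]].

So P = [[1, 3, 4], [2]], Q = [[1, 2, 4], [3]].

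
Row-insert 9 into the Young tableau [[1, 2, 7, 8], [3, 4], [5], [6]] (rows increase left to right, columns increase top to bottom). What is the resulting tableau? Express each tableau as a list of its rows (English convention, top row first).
9 is larger than every entry of row 1, so it is appended to row 1. The new tableau is [[1, 2, 7, 8, 9], [3, 4], [5], [6]].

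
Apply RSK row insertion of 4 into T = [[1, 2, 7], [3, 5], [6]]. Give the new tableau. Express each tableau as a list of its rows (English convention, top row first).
In row 1, 4 replaces 7 (the leftmost entry greater than 4); 7 is bumped to row 2. 7 is appended to row 2. The new tableau is [[1, 2, 4], [3, 5, 7], [6]].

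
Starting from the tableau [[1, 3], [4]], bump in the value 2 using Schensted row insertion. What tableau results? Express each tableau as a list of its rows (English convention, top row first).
[[1, 2], [3], [4]]

In row 1, 2 replaces 3 (the leftmost entry greater than 2); 3 is bumped to row 2. In row 2, 3 replaces 4 (the leftmost entry greater than 3); 4 is bumped to row 3. 4 starts a new row 3. The new tableau is [[1, 2], [3], [4]].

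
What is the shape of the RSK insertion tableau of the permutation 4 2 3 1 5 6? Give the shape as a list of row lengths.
[4, 1, 1]

Row-insert each entry into an empty tableau.

After inserting 4: P = [[4]].
After inserting 2: P = [[2], [4]].
After inserting 3: P = [[2, 3], [4]].
After inserting 1: P = [[1, 3], [2], [4]].
After inserting 5: P = [[1, 3, 5], [2], [4]].
After inserting 6: P = [[1, 3, 5, 6], [2], [4]].

The final insertion tableau P = [[1, 3, 5, 6], [2], [4]] has shape [4, 1, 1].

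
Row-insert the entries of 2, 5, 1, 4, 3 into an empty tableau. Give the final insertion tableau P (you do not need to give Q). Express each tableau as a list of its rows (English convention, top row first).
P = [[1, 3], [2, 4], [5]]

Insert 2: appended to row 1. P = [[2]].
Insert 5: appended to row 1. P = [[2, 5]].
Insert 1: 1 bumps 2 from row 1; 2 starts row 2. P = [[1, 5], [2]].
Insert 4: 4 bumps 5 from row 1; 5 appends to row 2. P = [[1, 4], [2, 5]].
Insert 3: 3 bumps 4 from row 1; 4 bumps 5 from row 2; 5 starts row 3. P = [[1, 3], [2, 4], [5]].

So P = [[1, 3], [2, 4], [5]].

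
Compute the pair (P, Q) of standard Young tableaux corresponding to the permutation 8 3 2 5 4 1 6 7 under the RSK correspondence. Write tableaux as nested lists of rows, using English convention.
P = [[1, 4, 6, 7], [2, 5], [3], [8]], Q = [[1, 4, 7, 8], [2, 5], [3], [6]]

Insert each entry of the permutation into P by Schensted row insertion, recording in Q the position of each new cell.

Insert 8: appended to row 1. P = [[8]].
Insert 3: 3 bumps 8 from row 1; 8 starts row 2. P = [[3], [8]].
Insert 2: 2 bumps 3 from row 1; 3 bumps 8 from row 2; 8 starts row 3. P = [[2], [3], [8]].
Insert 5: appended to row 1. P = [[2, 5], [3], [8]].
Insert 4: 4 bumps 5 from row 1; 5 appends to row 2. P = [[2, 4], [3, 5], [8]].
Insert 1: 1 bumps 2 from row 1; 2 bumps 3 from row 2; 3 bumps 8 from row 3; 8 starts row 4. P = [[1, 4], [2, 5], [3], [8]].
Insert 6: appended to row 1. P = [[1, 4, 6], [2, 5], [3], [8]].
Insert 7: appended to row 1. P = [[1, 4, 6, 7], [2, 5], [3], [8]].

So P = [[1, 4, 6, 7], [2, 5], [3], [8]], Q = [[1, 4, 7, 8], [2, 5], [3], [6]].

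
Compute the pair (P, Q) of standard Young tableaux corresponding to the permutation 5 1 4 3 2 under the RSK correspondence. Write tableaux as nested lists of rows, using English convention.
P = [[1, 2], [3], [4], [5]], Q = [[1, 3], [2], [4], [5]]

Insert each entry of the permutation into P by Schensted row insertion, recording in Q the position of each new cell.

Insert 5: appended to row 1. P = [[5]], Q = [[1]].
Insert 1: 1 bumps 5 from row 1; 5 starts row 2. P = [[1], [5]], Q = [[1], [2]].
Insert 4: appended to row 1. P = [[1, 4], [5]], Q = [[1, 3], [2]].
Insert 3: 3 bumps 4 from row 1; 4 bumps 5 from row 2; 5 starts row 3. P = [[1, 3], [4], [5]], Q = [[1, 3], [2], [4]].
Insert 2: 2 bumps 3 from row 1; 3 bumps 4 from row 2; 4 bumps 5 from row 3; 5 starts row 4. P = [[1, 2], [3], [4], [5]], Q = [[1, 3], [2], [4], [5]].

So P = [[1, 2], [3], [4], [5]], Q = [[1, 3], [2], [4], [5]].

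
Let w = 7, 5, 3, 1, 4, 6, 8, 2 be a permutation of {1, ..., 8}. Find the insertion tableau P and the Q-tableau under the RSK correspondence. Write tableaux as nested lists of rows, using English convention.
Insert each entry of the permutation into P by Schensted row insertion, recording in Q the position of each new cell.

Insert 7: appended to row 1. P = [[7]], Q = [[1]].
Insert 5: 5 bumps 7 from row 1; 7 starts row 2. P = [[5], [7]], Q = [[1], [2]].
Insert 3: 3 bumps 5 from row 1; 5 bumps 7 from row 2; 7 starts row 3. P = [[3], [5], [7]], Q = [[1], [2], [3]].
Insert 1: 1 bumps 3 from row 1; 3 bumps 5 from row 2; 5 bumps 7 from row 3; 7 starts row 4. P = [[1], [3], [5], [7]], Q = [[1], [2], [3], [4]].
Insert 4: appended to row 1. P = [[1, 4], [3], [5], [7]], Q = [[1, 5], [2], [3], [4]].
Insert 6: appended to row 1. P = [[1, 4, 6], [3], [5], [7]], Q = [[1, 5, 6], [2], [3], [4]].
Insert 8: appended to row 1. P = [[1, 4, 6, 8], [3], [5], [7]], Q = [[1, 5, 6, 7], [2], [3], [4]].
Insert 2: 2 bumps 4 from row 1; 4 appends to row 2. P = [[1, 2, 6, 8], [3, 4], [5], [7]], Q = [[1, 5, 6, 7], [2, 8], [3], [4]].

So P = [[1, 2, 6, 8], [3, 4], [5], [7]], Q = [[1, 5, 6, 7], [2, 8], [3], [4]].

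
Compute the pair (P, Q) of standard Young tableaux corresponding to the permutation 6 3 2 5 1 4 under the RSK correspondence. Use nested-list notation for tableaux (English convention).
P = [[1, 4], [2, 5], [3], [6]], Q = [[1, 4], [2, 6], [3], [5]]

Insert each entry of the permutation into P by Schensted row insertion, recording in Q the position of each new cell.

Insert 6: appended to row 1. P = [[6]].
Insert 3: 3 bumps 6 from row 1; 6 starts row 2. P = [[3], [6]].
Insert 2: 2 bumps 3 from row 1; 3 bumps 6 from row 2; 6 starts row 3. P = [[2], [3], [6]].
Insert 5: appended to row 1. P = [[2, 5], [3], [6]].
Insert 1: 1 bumps 2 from row 1; 2 bumps 3 from row 2; 3 bumps 6 from row 3; 6 starts row 4. P = [[1, 5], [2], [3], [6]].
Insert 4: 4 bumps 5 from row 1; 5 appends to row 2. P = [[1, 4], [2, 5], [3], [6]].

So P = [[1, 4], [2, 5], [3], [6]], Q = [[1, 4], [2, 6], [3], [5]].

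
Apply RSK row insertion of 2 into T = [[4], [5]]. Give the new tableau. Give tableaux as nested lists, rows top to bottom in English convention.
In row 1, 2 replaces 4 (the leftmost entry greater than 2); 4 is bumped to row 2. In row 2, 4 replaces 5 (the leftmost entry greater than 4); 5 is bumped to row 3. 5 starts a new row 3. The new tableau is [[2], [4], [5]].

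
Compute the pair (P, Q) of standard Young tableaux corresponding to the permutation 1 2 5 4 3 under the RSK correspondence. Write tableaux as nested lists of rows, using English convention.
Insert each entry of the permutation into P by Schensted row insertion, recording in Q the position of each new cell.

Insert 1: appended to row 1. P = [[1]].
Insert 2: appended to row 1. P = [[1, 2]].
Insert 5: appended to row 1. P = [[1, 2, 5]].
Insert 4: 4 bumps 5 from row 1; 5 starts row 2. P = [[1, 2, 4], [5]].
Insert 3: 3 bumps 4 from row 1; 4 bumps 5 from row 2; 5 starts row 3. P = [[1, 2, 3], [4], [5]].

So P = [[1, 2, 3], [4], [5]], Q = [[1, 2, 3], [4], [5]].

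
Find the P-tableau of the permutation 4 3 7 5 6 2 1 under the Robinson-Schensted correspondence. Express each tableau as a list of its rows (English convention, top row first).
Insert 4: appended to row 1. P = [[4]].
Insert 3: 3 bumps 4 from row 1; 4 starts row 2. P = [[3], [4]].
Insert 7: appended to row 1. P = [[3, 7], [4]].
Insert 5: 5 bumps 7 from row 1; 7 appends to row 2. P = [[3, 5], [4, 7]].
Insert 6: appended to row 1. P = [[3, 5, 6], [4, 7]].
Insert 2: 2 bumps 3 from row 1; 3 bumps 4 from row 2; 4 starts row 3. P = [[2, 5, 6], [3, 7], [4]].
Insert 1: 1 bumps 2 from row 1; 2 bumps 3 from row 2; 3 bumps 4 from row 3; 4 starts row 4. P = [[1, 5, 6], [2, 7], [3], [4]].

So P = [[1, 5, 6], [2, 7], [3], [4]].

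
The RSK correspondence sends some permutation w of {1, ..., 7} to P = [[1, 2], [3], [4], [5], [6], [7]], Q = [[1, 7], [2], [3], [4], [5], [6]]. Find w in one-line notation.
7 6 5 4 3 1 2

Reverse the RSK construction: for i from n down to 1, find the cell of Q containing i, remove the entry at that cell from P, and reverse-bump it up through P; the value ejected from row 1 is w(i).

Step i=7: Q has 7 at row 1, column 2; remove that cell from P, ejecting 2. So w(7) = 2. P is now [[1], [3], [4], [5], [6], [7]].
Step i=6: Q has 6 at row 6, column 1; remove 7 from row 6 of P and reverse-bump: 7 enters row 5 and ejects 6; 6 enters row 4 and ejects 5; 5 enters row 3 and ejects 4; 4 enters row 2 and ejects 3; 3 enters row 1 and ejects 1. So w(6) = 1. P is now [[3], [4], [5], [6], [7]].
Step i=5: Q has 5 at row 5, column 1; remove 7 from row 5 of P and reverse-bump: 7 enters row 4 and ejects 6; 6 enters row 3 and ejects 5; 5 enters row 2 and ejects 4; 4 enters row 1 and ejects 3. So w(5) = 3. P is now [[4], [5], [6], [7]].
Step i=4: Q has 4 at row 4, column 1; remove 7 from row 4 of P and reverse-bump: 7 enters row 3 and ejects 6; 6 enters row 2 and ejects 5; 5 enters row 1 and ejects 4. So w(4) = 4. P is now [[5], [6], [7]].
Step i=3: Q has 3 at row 3, column 1; remove 7 from row 3 of P and reverse-bump: 7 enters row 2 and ejects 6; 6 enters row 1 and ejects 5. So w(3) = 5. P is now [[6], [7]].
Step i=2: Q has 2 at row 2, column 1; remove 7 from row 2 of P and reverse-bump: 7 enters row 1 and ejects 6. So w(2) = 6. P is now [[7]].
Step i=1: Q has 1 at row 1, column 1; remove that cell from P, ejecting 7. So w(1) = 7. P is now [].

So w = 7 6 5 4 3 1 2.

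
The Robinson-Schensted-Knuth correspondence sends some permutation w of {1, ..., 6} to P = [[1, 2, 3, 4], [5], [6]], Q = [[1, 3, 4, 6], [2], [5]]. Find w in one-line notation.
Reverse the RSK construction: for i from n down to 1, find the cell of Q containing i, remove the entry at that cell from P, and reverse-bump it up through P; the value ejected from row 1 is w(i).

Step i=6: Q has 6 at row 1, column 4; remove that cell from P, ejecting 4. So w(6) = 4. P is now [[1, 2, 3], [5], [6]].
Step i=5: Q has 5 at row 3, column 1; remove 6 from row 3 of P and reverse-bump: 6 enters row 2 and ejects 5; 5 enters row 1 and ejects 3. So w(5) = 3. P is now [[1, 2, 5], [6]].
Step i=4: Q has 4 at row 1, column 3; remove that cell from P, ejecting 5. So w(4) = 5. P is now [[1, 2], [6]].
Step i=3: Q has 3 at row 1, column 2; remove that cell from P, ejecting 2. So w(3) = 2. P is now [[1], [6]].
Step i=2: Q has 2 at row 2, column 1; remove 6 from row 2 of P and reverse-bump: 6 enters row 1 and ejects 1. So w(2) = 1. P is now [[6]].
Step i=1: Q has 1 at row 1, column 1; remove that cell from P, ejecting 6. So w(1) = 6. P is now [].

So w = 6 1 2 5 3 4.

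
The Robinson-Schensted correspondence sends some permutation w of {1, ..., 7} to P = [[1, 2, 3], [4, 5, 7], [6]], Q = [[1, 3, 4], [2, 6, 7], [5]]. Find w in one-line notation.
Reverse the RSK construction: for i from n down to 1, find the cell of Q containing i, remove the entry at that cell from P, and reverse-bump it up through P; the value ejected from row 1 is w(i).

Step i=7: Q has 7 at row 2, column 3; remove 7 from row 2 of P and reverse-bump: 7 enters row 1 and ejects 3. So w(7) = 3. P is now [[1, 2, 7], [4, 5], [6]].
Step i=6: Q has 6 at row 2, column 2; remove 5 from row 2 of P and reverse-bump: 5 enters row 1 and ejects 2. So w(6) = 2. P is now [[1, 5, 7], [4], [6]].
Step i=5: Q has 5 at row 3, column 1; remove 6 from row 3 of P and reverse-bump: 6 enters row 2 and ejects 4; 4 enters row 1 and ejects 1. So w(5) = 1. P is now [[4, 5, 7], [6]].
Step i=4: Q has 4 at row 1, column 3; remove that cell from P, ejecting 7. So w(4) = 7. P is now [[4, 5], [6]].
Step i=3: Q has 3 at row 1, column 2; remove that cell from P, ejecting 5. So w(3) = 5. P is now [[4], [6]].
Step i=2: Q has 2 at row 2, column 1; remove 6 from row 2 of P and reverse-bump: 6 enters row 1 and ejects 4. So w(2) = 4. P is now [[6]].
Step i=1: Q has 1 at row 1, column 1; remove that cell from P, ejecting 6. So w(1) = 6. P is now [].

So w = 6 4 5 7 1 2 3.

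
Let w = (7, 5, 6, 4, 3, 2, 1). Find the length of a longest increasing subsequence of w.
2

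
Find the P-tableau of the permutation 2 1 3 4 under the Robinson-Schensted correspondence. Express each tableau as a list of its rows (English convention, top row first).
P = [[1, 3, 4], [2]]

Insert 2: appended to row 1. P = [[2]].
Insert 1: 1 bumps 2 from row 1; 2 starts row 2. P = [[1], [2]].
Insert 3: appended to row 1. P = [[1, 3], [2]].
Insert 4: appended to row 1. P = [[1, 3, 4], [2]].

So P = [[1, 3, 4], [2]].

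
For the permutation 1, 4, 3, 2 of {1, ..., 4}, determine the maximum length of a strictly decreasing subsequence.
3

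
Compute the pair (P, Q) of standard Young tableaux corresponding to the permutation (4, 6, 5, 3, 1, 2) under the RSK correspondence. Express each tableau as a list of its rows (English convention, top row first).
P = [[1, 2], [3, 5], [4], [6]], Q = [[1, 2], [3, 6], [4], [5]]

Insert each entry of the permutation into P by Schensted row insertion, recording in Q the position of each new cell.

After inserting 4: P = [[4]].
After inserting 6: P = [[4, 6]].
After inserting 5: P = [[4, 5], [6]].
After inserting 3: P = [[3, 5], [4], [6]].
After inserting 1: P = [[1, 5], [3], [4], [6]].
After inserting 2: P = [[1, 2], [3, 5], [4], [6]].

So P = [[1, 2], [3, 5], [4], [6]], Q = [[1, 2], [3, 6], [4], [5]].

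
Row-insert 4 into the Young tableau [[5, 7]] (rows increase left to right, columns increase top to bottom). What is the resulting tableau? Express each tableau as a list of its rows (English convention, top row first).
[[4, 7], [5]]

In row 1, 4 replaces 5 (the leftmost entry greater than 4); 5 is bumped to row 2. 5 starts a new row 2. The new tableau is [[4, 7], [5]].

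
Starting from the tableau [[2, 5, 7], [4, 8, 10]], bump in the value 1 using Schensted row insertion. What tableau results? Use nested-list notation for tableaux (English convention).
[[1, 5, 7], [2, 8, 10], [4]]

In row 1, 1 replaces 2 (the leftmost entry greater than 1); 2 is bumped to row 2. In row 2, 2 replaces 4 (the leftmost entry greater than 2); 4 is bumped to row 3. 4 starts a new row 3. The new tableau is [[1, 5, 7], [2, 8, 10], [4]].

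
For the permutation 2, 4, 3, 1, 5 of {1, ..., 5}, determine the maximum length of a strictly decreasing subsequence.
3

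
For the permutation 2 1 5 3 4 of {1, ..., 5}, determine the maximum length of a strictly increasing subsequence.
3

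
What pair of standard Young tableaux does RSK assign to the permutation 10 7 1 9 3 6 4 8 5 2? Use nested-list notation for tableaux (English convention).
P = [[1, 2, 4, 5], [3, 8], [6, 9], [7], [10]], Q = [[1, 4, 6, 8], [2, 5], [3, 9], [7], [10]]

Insert each entry of the permutation into P by Schensted row insertion, recording in Q the position of each new cell.

After inserting 10: P = [[10]].
After inserting 7: P = [[7], [10]].
After inserting 1: P = [[1], [7], [10]].
After inserting 9: P = [[1, 9], [7], [10]].
After inserting 3: P = [[1, 3], [7, 9], [10]].
After inserting 6: P = [[1, 3, 6], [7, 9], [10]].
After inserting 4: P = [[1, 3, 4], [6, 9], [7], [10]].
After inserting 8: P = [[1, 3, 4, 8], [6, 9], [7], [10]].
After inserting 5: P = [[1, 3, 4, 5], [6, 8], [7, 9], [10]].
After inserting 2: P = [[1, 2, 4, 5], [3, 8], [6, 9], [7], [10]].

So P = [[1, 2, 4, 5], [3, 8], [6, 9], [7], [10]], Q = [[1, 4, 6, 8], [2, 5], [3, 9], [7], [10]].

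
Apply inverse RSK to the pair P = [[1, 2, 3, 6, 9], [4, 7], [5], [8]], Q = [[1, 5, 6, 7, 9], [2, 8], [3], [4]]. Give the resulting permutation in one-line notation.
8 5 4 1 2 3 7 6 9

Reverse RSK: for i = n, n-1, ..., 1, locate i in Q, remove the corresponding corner cell from P, and reverse-bump its entry up through P; the value ejected from row 1 is w(i).

So w = 8 5 4 1 2 3 7 6 9.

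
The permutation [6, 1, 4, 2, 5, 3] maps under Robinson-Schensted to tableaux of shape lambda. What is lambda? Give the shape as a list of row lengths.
Row-insert each entry into an empty tableau.

After inserting 6: P = [[6]].
After inserting 1: P = [[1], [6]].
After inserting 4: P = [[1, 4], [6]].
After inserting 2: P = [[1, 2], [4], [6]].
After inserting 5: P = [[1, 2, 5], [4], [6]].
After inserting 3: P = [[1, 2, 3], [4, 5], [6]].

The final insertion tableau P = [[1, 2, 3], [4, 5], [6]] has shape [3, 2, 1].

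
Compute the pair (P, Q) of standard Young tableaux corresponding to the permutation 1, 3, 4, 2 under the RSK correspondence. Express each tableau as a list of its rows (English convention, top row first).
Insert each entry of the permutation into P by Schensted row insertion, recording in Q the position of each new cell.

After inserting 1: P = [[1]].
After inserting 3: P = [[1, 3]].
After inserting 4: P = [[1, 3, 4]].
After inserting 2: P = [[1, 2, 4], [3]].

So P = [[1, 2, 4], [3]], Q = [[1, 2, 3], [4]].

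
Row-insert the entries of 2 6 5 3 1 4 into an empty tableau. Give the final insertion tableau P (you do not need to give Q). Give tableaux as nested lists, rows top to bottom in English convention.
P = [[1, 3, 4], [2], [5], [6]]

Insert 2: appended to row 1. P = [[2]].
Insert 6: appended to row 1. P = [[2, 6]].
Insert 5: 5 bumps 6 from row 1; 6 starts row 2. P = [[2, 5], [6]].
Insert 3: 3 bumps 5 from row 1; 5 bumps 6 from row 2; 6 starts row 3. P = [[2, 3], [5], [6]].
Insert 1: 1 bumps 2 from row 1; 2 bumps 5 from row 2; 5 bumps 6 from row 3; 6 starts row 4. P = [[1, 3], [2], [5], [6]].
Insert 4: appended to row 1. P = [[1, 3, 4], [2], [5], [6]].

So P = [[1, 3, 4], [2], [5], [6]].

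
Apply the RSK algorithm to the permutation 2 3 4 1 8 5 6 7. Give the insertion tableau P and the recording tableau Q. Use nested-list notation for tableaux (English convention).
P = [[1, 3, 4, 5, 6, 7], [2, 8]], Q = [[1, 2, 3, 5, 7, 8], [4, 6]]

Insert each entry of the permutation into P by Schensted row insertion, recording in Q the position of each new cell.

After inserting 2: P = [[2]].
After inserting 3: P = [[2, 3]].
After inserting 4: P = [[2, 3, 4]].
After inserting 1: P = [[1, 3, 4], [2]].
After inserting 8: P = [[1, 3, 4, 8], [2]].
After inserting 5: P = [[1, 3, 4, 5], [2, 8]].
After inserting 6: P = [[1, 3, 4, 5, 6], [2, 8]].
After inserting 7: P = [[1, 3, 4, 5, 6, 7], [2, 8]].

So P = [[1, 3, 4, 5, 6, 7], [2, 8]], Q = [[1, 2, 3, 5, 7, 8], [4, 6]].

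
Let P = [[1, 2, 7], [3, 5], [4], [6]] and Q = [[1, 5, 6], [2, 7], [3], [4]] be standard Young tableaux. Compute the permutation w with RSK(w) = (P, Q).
6 4 3 1 5 7 2

Reverse the RSK construction: for i from n down to 1, find the cell of Q containing i, remove the entry at that cell from P, and reverse-bump it up through P; the value ejected from row 1 is w(i).

Step i=7: Q has 7 at row 2, column 2; remove 5 from row 2 of P and reverse-bump: 5 enters row 1 and ejects 2. So w(7) = 2. P is now [[1, 5, 7], [3], [4], [6]].
Step i=6: Q has 6 at row 1, column 3; remove that cell from P, ejecting 7. So w(6) = 7. P is now [[1, 5], [3], [4], [6]].
Step i=5: Q has 5 at row 1, column 2; remove that cell from P, ejecting 5. So w(5) = 5. P is now [[1], [3], [4], [6]].
Step i=4: Q has 4 at row 4, column 1; remove 6 from row 4 of P and reverse-bump: 6 enters row 3 and ejects 4; 4 enters row 2 and ejects 3; 3 enters row 1 and ejects 1. So w(4) = 1. P is now [[3], [4], [6]].
Step i=3: Q has 3 at row 3, column 1; remove 6 from row 3 of P and reverse-bump: 6 enters row 2 and ejects 4; 4 enters row 1 and ejects 3. So w(3) = 3. P is now [[4], [6]].
Step i=2: Q has 2 at row 2, column 1; remove 6 from row 2 of P and reverse-bump: 6 enters row 1 and ejects 4. So w(2) = 4. P is now [[6]].
Step i=1: Q has 1 at row 1, column 1; remove that cell from P, ejecting 6. So w(1) = 6. P is now [].

So w = 6 4 3 1 5 7 2.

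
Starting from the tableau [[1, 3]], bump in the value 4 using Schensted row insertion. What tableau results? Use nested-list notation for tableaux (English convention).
4 is larger than every entry of row 1, so it is appended to row 1. The new tableau is [[1, 3, 4]].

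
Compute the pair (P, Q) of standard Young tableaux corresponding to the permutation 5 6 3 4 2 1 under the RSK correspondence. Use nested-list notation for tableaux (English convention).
P = [[1, 4], [2, 6], [3], [5]], Q = [[1, 2], [3, 4], [5], [6]]

Insert each entry of the permutation into P by Schensted row insertion, recording in Q the position of each new cell.

After inserting 5: P = [[5]].
After inserting 6: P = [[5, 6]].
After inserting 3: P = [[3, 6], [5]].
After inserting 4: P = [[3, 4], [5, 6]].
After inserting 2: P = [[2, 4], [3, 6], [5]].
After inserting 1: P = [[1, 4], [2, 6], [3], [5]].

So P = [[1, 4], [2, 6], [3], [5]], Q = [[1, 2], [3, 4], [5], [6]].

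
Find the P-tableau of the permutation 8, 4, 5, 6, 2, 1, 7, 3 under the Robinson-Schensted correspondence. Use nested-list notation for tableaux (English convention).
Insert 8: appended to row 1. P = [[8]].
Insert 4: 4 bumps 8 from row 1; 8 starts row 2. P = [[4], [8]].
Insert 5: appended to row 1. P = [[4, 5], [8]].
Insert 6: appended to row 1. P = [[4, 5, 6], [8]].
Insert 2: 2 bumps 4 from row 1; 4 bumps 8 from row 2; 8 starts row 3. P = [[2, 5, 6], [4], [8]].
Insert 1: 1 bumps 2 from row 1; 2 bumps 4 from row 2; 4 bumps 8 from row 3; 8 starts row 4. P = [[1, 5, 6], [2], [4], [8]].
Insert 7: appended to row 1. P = [[1, 5, 6, 7], [2], [4], [8]].
Insert 3: 3 bumps 5 from row 1; 5 appends to row 2. P = [[1, 3, 6, 7], [2, 5], [4], [8]].

So P = [[1, 3, 6, 7], [2, 5], [4], [8]].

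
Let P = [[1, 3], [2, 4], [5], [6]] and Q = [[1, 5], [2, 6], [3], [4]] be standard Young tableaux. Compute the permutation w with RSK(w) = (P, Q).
6 5 2 1 4 3

Reverse the RSK construction: for i from n down to 1, find the cell of Q containing i, remove the entry at that cell from P, and reverse-bump it up through P; the value ejected from row 1 is w(i).

Step i=6: Q has 6 at row 2, column 2; remove 4 from row 2 of P and reverse-bump: 4 enters row 1 and ejects 3. So w(6) = 3. P is now [[1, 4], [2], [5], [6]].
Step i=5: Q has 5 at row 1, column 2; remove that cell from P, ejecting 4. So w(5) = 4. P is now [[1], [2], [5], [6]].
Step i=4: Q has 4 at row 4, column 1; remove 6 from row 4 of P and reverse-bump: 6 enters row 3 and ejects 5; 5 enters row 2 and ejects 2; 2 enters row 1 and ejects 1. So w(4) = 1. P is now [[2], [5], [6]].
Step i=3: Q has 3 at row 3, column 1; remove 6 from row 3 of P and reverse-bump: 6 enters row 2 and ejects 5; 5 enters row 1 and ejects 2. So w(3) = 2. P is now [[5], [6]].
Step i=2: Q has 2 at row 2, column 1; remove 6 from row 2 of P and reverse-bump: 6 enters row 1 and ejects 5. So w(2) = 5. P is now [[6]].
Step i=1: Q has 1 at row 1, column 1; remove that cell from P, ejecting 6. So w(1) = 6. P is now [].

So w = 6 5 2 1 4 3.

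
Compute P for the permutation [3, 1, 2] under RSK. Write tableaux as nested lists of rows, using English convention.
P = [[1, 2], [3]]

Insert 3: appended to row 1. P = [[3]].
Insert 1: 1 bumps 3 from row 1; 3 starts row 2. P = [[1], [3]].
Insert 2: appended to row 1. P = [[1, 2], [3]].

So P = [[1, 2], [3]].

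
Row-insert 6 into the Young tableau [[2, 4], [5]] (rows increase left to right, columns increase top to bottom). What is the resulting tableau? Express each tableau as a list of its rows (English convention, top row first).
[[2, 4, 6], [5]]

6 is larger than every entry of row 1, so it is appended to row 1. The new tableau is [[2, 4, 6], [5]].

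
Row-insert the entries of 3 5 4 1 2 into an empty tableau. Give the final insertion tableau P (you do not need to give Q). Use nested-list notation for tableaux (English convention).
P = [[1, 2], [3, 4], [5]]

After inserting 3: P = [[3]].
After inserting 5: P = [[3, 5]].
After inserting 4: P = [[3, 4], [5]].
After inserting 1: P = [[1, 4], [3], [5]].
After inserting 2: P = [[1, 2], [3, 4], [5]].

So P = [[1, 2], [3, 4], [5]].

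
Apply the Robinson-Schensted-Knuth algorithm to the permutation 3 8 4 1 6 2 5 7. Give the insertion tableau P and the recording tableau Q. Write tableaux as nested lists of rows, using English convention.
P = [[1, 2, 5, 7], [3, 4, 6], [8]], Q = [[1, 2, 5, 8], [3, 6, 7], [4]]

Insert each entry of the permutation into P by Schensted row insertion, recording in Q the position of each new cell.

Insert 3: appended to row 1. P = [[3]], Q = [[1]].
Insert 8: appended to row 1. P = [[3, 8]], Q = [[1, 2]].
Insert 4: 4 bumps 8 from row 1; 8 starts row 2. P = [[3, 4], [8]], Q = [[1, 2], [3]].
Insert 1: 1 bumps 3 from row 1; 3 bumps 8 from row 2; 8 starts row 3. P = [[1, 4], [3], [8]], Q = [[1, 2], [3], [4]].
Insert 6: appended to row 1. P = [[1, 4, 6], [3], [8]], Q = [[1, 2, 5], [3], [4]].
Insert 2: 2 bumps 4 from row 1; 4 appends to row 2. P = [[1, 2, 6], [3, 4], [8]], Q = [[1, 2, 5], [3, 6], [4]].
Insert 5: 5 bumps 6 from row 1; 6 appends to row 2. P = [[1, 2, 5], [3, 4, 6], [8]], Q = [[1, 2, 5], [3, 6, 7], [4]].
Insert 7: appended to row 1. P = [[1, 2, 5, 7], [3, 4, 6], [8]], Q = [[1, 2, 5, 8], [3, 6, 7], [4]].

So P = [[1, 2, 5, 7], [3, 4, 6], [8]], Q = [[1, 2, 5, 8], [3, 6, 7], [4]].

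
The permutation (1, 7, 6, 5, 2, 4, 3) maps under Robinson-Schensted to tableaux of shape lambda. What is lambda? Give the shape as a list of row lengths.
Row-insert each entry into an empty tableau.

After inserting 1: P = [[1]].
After inserting 7: P = [[1, 7]].
After inserting 6: P = [[1, 6], [7]].
After inserting 5: P = [[1, 5], [6], [7]].
After inserting 2: P = [[1, 2], [5], [6], [7]].
After inserting 4: P = [[1, 2, 4], [5], [6], [7]].
After inserting 3: P = [[1, 2, 3], [4], [5], [6], [7]].

The final insertion tableau P = [[1, 2, 3], [4], [5], [6], [7]] has shape [3, 1, 1, 1, 1].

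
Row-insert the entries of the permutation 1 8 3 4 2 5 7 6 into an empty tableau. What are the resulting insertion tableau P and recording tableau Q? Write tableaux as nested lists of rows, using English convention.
Insert each entry of the permutation into P by Schensted row insertion, recording in Q the position of each new cell.

Insert 1: appended to row 1. P = [[1]].
Insert 8: appended to row 1. P = [[1, 8]].
Insert 3: 3 bumps 8 from row 1; 8 starts row 2. P = [[1, 3], [8]].
Insert 4: appended to row 1. P = [[1, 3, 4], [8]].
Insert 2: 2 bumps 3 from row 1; 3 bumps 8 from row 2; 8 starts row 3. P = [[1, 2, 4], [3], [8]].
Insert 5: appended to row 1. P = [[1, 2, 4, 5], [3], [8]].
Insert 7: appended to row 1. P = [[1, 2, 4, 5, 7], [3], [8]].
Insert 6: 6 bumps 7 from row 1; 7 appends to row 2. P = [[1, 2, 4, 5, 6], [3, 7], [8]].

So P = [[1, 2, 4, 5, 6], [3, 7], [8]], Q = [[1, 2, 4, 6, 7], [3, 8], [5]].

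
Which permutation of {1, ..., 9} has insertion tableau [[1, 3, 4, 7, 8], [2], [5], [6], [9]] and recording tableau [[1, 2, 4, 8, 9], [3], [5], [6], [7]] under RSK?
Reverse the RSK construction: for i from n down to 1, find the cell of Q containing i, remove the entry at that cell from P, and reverse-bump it up through P; the value ejected from row 1 is w(i).

Step i=9: Q has 9 at row 1, column 5; remove that cell from P, ejecting 8. So w(9) = 8. P is now [[1, 3, 4, 7], [2], [5], [6], [9]].
Step i=8: Q has 8 at row 1, column 4; remove that cell from P, ejecting 7. So w(8) = 7. P is now [[1, 3, 4], [2], [5], [6], [9]].
Step i=7: Q has 7 at row 5, column 1; remove 9 from row 5 of P and reverse-bump: 9 enters row 4 and ejects 6; 6 enters row 3 and ejects 5; 5 enters row 2 and ejects 2; 2 enters row 1 and ejects 1. So w(7) = 1. P is now [[2, 3, 4], [5], [6], [9]].
Step i=6: Q has 6 at row 4, column 1; remove 9 from row 4 of P and reverse-bump: 9 enters row 3 and ejects 6; 6 enters row 2 and ejects 5; 5 enters row 1 and ejects 4. So w(6) = 4. P is now [[2, 3, 5], [6], [9]].
Step i=5: Q has 5 at row 3, column 1; remove 9 from row 3 of P and reverse-bump: 9 enters row 2 and ejects 6; 6 enters row 1 and ejects 5. So w(5) = 5. P is now [[2, 3, 6], [9]].
Step i=4: Q has 4 at row 1, column 3; remove that cell from P, ejecting 6. So w(4) = 6. P is now [[2, 3], [9]].
Step i=3: Q has 3 at row 2, column 1; remove 9 from row 2 of P and reverse-bump: 9 enters row 1 and ejects 3. So w(3) = 3. P is now [[2, 9]].
Step i=2: Q has 2 at row 1, column 2; remove that cell from P, ejecting 9. So w(2) = 9. P is now [[2]].
Step i=1: Q has 1 at row 1, column 1; remove that cell from P, ejecting 2. So w(1) = 2. P is now [].

So w = 2 9 3 6 5 4 1 7 8.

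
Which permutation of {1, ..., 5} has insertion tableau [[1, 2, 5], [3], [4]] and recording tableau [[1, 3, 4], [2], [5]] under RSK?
Reverse RSK: for i = n, n-1, ..., 1, locate i in Q, remove the corresponding corner cell from P, and reverse-bump its entry up through P; the value ejected from row 1 is w(i).

So w = 4 1 3 5 2.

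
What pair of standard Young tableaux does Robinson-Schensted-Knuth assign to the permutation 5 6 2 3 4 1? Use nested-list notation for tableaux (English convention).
Insert each entry of the permutation into P by Schensted row insertion, recording in Q the position of each new cell.

Insert 5: appended to row 1. P = [[5]].
Insert 6: appended to row 1. P = [[5, 6]].
Insert 2: 2 bumps 5 from row 1; 5 starts row 2. P = [[2, 6], [5]].
Insert 3: 3 bumps 6 from row 1; 6 appends to row 2. P = [[2, 3], [5, 6]].
Insert 4: appended to row 1. P = [[2, 3, 4], [5, 6]].
Insert 1: 1 bumps 2 from row 1; 2 bumps 5 from row 2; 5 starts row 3. P = [[1, 3, 4], [2, 6], [5]].

So P = [[1, 3, 4], [2, 6], [5]], Q = [[1, 2, 5], [3, 4], [6]].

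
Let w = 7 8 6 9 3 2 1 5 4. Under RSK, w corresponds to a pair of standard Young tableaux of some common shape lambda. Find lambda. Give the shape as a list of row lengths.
[3, 2, 2, 1, 1]

Row-insert each entry into an empty tableau.

After inserting 7: P = [[7]].
After inserting 8: P = [[7, 8]].
After inserting 6: P = [[6, 8], [7]].
After inserting 9: P = [[6, 8, 9], [7]].
After inserting 3: P = [[3, 8, 9], [6], [7]].
After inserting 2: P = [[2, 8, 9], [3], [6], [7]].
After inserting 1: P = [[1, 8, 9], [2], [3], [6], [7]].
After inserting 5: P = [[1, 5, 9], [2, 8], [3], [6], [7]].
After inserting 4: P = [[1, 4, 9], [2, 5], [3, 8], [6], [7]].

The final insertion tableau P = [[1, 4, 9], [2, 5], [3, 8], [6], [7]] has shape [3, 2, 2, 1, 1].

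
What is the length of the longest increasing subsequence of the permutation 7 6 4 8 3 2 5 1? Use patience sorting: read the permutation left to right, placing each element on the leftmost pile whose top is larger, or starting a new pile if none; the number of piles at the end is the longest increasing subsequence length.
7: new pile. tops = [7]
6: onto pile 1 (replacing 7). tops = [6]
4: onto pile 1 (replacing 6). tops = [4]
8: new pile. tops = [4, 8]
3: onto pile 1 (replacing 4). tops = [3, 8]
2: onto pile 1 (replacing 3). tops = [2, 8]
5: onto pile 2 (replacing 8). tops = [2, 5]
1: onto pile 1 (replacing 2). tops = [1, 5]

2 piles, so the longest increasing subsequence has length 2.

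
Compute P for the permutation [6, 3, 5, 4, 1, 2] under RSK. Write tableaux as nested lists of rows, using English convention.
P = [[1, 2], [3, 4], [5], [6]]

Insert 6: appended to row 1. P = [[6]].
Insert 3: 3 bumps 6 from row 1; 6 starts row 2. P = [[3], [6]].
Insert 5: appended to row 1. P = [[3, 5], [6]].
Insert 4: 4 bumps 5 from row 1; 5 bumps 6 from row 2; 6 starts row 3. P = [[3, 4], [5], [6]].
Insert 1: 1 bumps 3 from row 1; 3 bumps 5 from row 2; 5 bumps 6 from row 3; 6 starts row 4. P = [[1, 4], [3], [5], [6]].
Insert 2: 2 bumps 4 from row 1; 4 appends to row 2. P = [[1, 2], [3, 4], [5], [6]].

So P = [[1, 2], [3, 4], [5], [6]].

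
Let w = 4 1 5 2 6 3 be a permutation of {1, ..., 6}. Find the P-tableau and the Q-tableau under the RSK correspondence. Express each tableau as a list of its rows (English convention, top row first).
P = [[1, 2, 3], [4, 5, 6]], Q = [[1, 3, 5], [2, 4, 6]]

Insert each entry of the permutation into P by Schensted row insertion, recording in Q the position of each new cell.

After inserting 4: P = [[4]].
After inserting 1: P = [[1], [4]].
After inserting 5: P = [[1, 5], [4]].
After inserting 2: P = [[1, 2], [4, 5]].
After inserting 6: P = [[1, 2, 6], [4, 5]].
After inserting 3: P = [[1, 2, 3], [4, 5, 6]].

So P = [[1, 2, 3], [4, 5, 6]], Q = [[1, 3, 5], [2, 4, 6]].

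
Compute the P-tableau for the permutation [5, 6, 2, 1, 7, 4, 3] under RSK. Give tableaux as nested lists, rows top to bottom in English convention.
Insert 5: appended to row 1. P = [[5]].
Insert 6: appended to row 1. P = [[5, 6]].
Insert 2: 2 bumps 5 from row 1; 5 starts row 2. P = [[2, 6], [5]].
Insert 1: 1 bumps 2 from row 1; 2 bumps 5 from row 2; 5 starts row 3. P = [[1, 6], [2], [5]].
Insert 7: appended to row 1. P = [[1, 6, 7], [2], [5]].
Insert 4: 4 bumps 6 from row 1; 6 appends to row 2. P = [[1, 4, 7], [2, 6], [5]].
Insert 3: 3 bumps 4 from row 1; 4 bumps 6 from row 2; 6 appends to row 3. P = [[1, 3, 7], [2, 4], [5, 6]].

So P = [[1, 3, 7], [2, 4], [5, 6]].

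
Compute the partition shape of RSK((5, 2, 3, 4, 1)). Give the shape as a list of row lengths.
[3, 1, 1]

Row-insert each entry into an empty tableau.

After inserting 5: P = [[5]].
After inserting 2: P = [[2], [5]].
After inserting 3: P = [[2, 3], [5]].
After inserting 4: P = [[2, 3, 4], [5]].
After inserting 1: P = [[1, 3, 4], [2], [5]].

The final insertion tableau P = [[1, 3, 4], [2], [5]] has shape [3, 1, 1].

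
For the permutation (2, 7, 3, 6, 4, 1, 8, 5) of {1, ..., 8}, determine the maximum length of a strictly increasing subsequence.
4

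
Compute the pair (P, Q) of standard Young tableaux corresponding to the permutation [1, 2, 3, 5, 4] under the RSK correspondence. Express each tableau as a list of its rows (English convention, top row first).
Insert each entry of the permutation into P by Schensted row insertion, recording in Q the position of each new cell.

Insert 1: appended to row 1. P = [[1]].
Insert 2: appended to row 1. P = [[1, 2]].
Insert 3: appended to row 1. P = [[1, 2, 3]].
Insert 5: appended to row 1. P = [[1, 2, 3, 5]].
Insert 4: 4 bumps 5 from row 1; 5 starts row 2. P = [[1, 2, 3, 4], [5]].

So P = [[1, 2, 3, 4], [5]], Q = [[1, 2, 3, 4], [5]].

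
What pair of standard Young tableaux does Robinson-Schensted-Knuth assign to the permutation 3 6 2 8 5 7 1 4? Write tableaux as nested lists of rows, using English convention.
P = [[1, 4, 7], [2, 5, 8], [3, 6]], Q = [[1, 2, 4], [3, 5, 6], [7, 8]]

Insert each entry of the permutation into P by Schensted row insertion, recording in Q the position of each new cell.

Insert 3: appended to row 1. P = [[3]].
Insert 6: appended to row 1. P = [[3, 6]].
Insert 2: 2 bumps 3 from row 1; 3 starts row 2. P = [[2, 6], [3]].
Insert 8: appended to row 1. P = [[2, 6, 8], [3]].
Insert 5: 5 bumps 6 from row 1; 6 appends to row 2. P = [[2, 5, 8], [3, 6]].
Insert 7: 7 bumps 8 from row 1; 8 appends to row 2. P = [[2, 5, 7], [3, 6, 8]].
Insert 1: 1 bumps 2 from row 1; 2 bumps 3 from row 2; 3 starts row 3. P = [[1, 5, 7], [2, 6, 8], [3]].
Insert 4: 4 bumps 5 from row 1; 5 bumps 6 from row 2; 6 appends to row 3. P = [[1, 4, 7], [2, 5, 8], [3, 6]].

So P = [[1, 4, 7], [2, 5, 8], [3, 6]], Q = [[1, 2, 4], [3, 5, 6], [7, 8]].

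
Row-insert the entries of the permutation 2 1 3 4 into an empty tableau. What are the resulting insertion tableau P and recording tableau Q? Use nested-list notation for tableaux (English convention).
P = [[1, 3, 4], [2]], Q = [[1, 3, 4], [2]]

Insert each entry of the permutation into P by Schensted row insertion, recording in Q the position of each new cell.

Insert 2: appended to row 1. P = [[2]].
Insert 1: 1 bumps 2 from row 1; 2 starts row 2. P = [[1], [2]].
Insert 3: appended to row 1. P = [[1, 3], [2]].
Insert 4: appended to row 1. P = [[1, 3, 4], [2]].

So P = [[1, 3, 4], [2]], Q = [[1, 3, 4], [2]].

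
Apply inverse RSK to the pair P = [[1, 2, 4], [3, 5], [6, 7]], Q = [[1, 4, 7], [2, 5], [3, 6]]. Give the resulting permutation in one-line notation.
6 3 1 7 5 2 4

Reverse the RSK construction: for i from n down to 1, find the cell of Q containing i, remove the entry at that cell from P, and reverse-bump it up through P; the value ejected from row 1 is w(i).

Step i=7: Q has 7 at row 1, column 3; remove that cell from P, ejecting 4. So w(7) = 4. P is now [[1, 2], [3, 5], [6, 7]].
Step i=6: Q has 6 at row 3, column 2; remove 7 from row 3 of P and reverse-bump: 7 enters row 2 and ejects 5; 5 enters row 1 and ejects 2. So w(6) = 2. P is now [[1, 5], [3, 7], [6]].
Step i=5: Q has 5 at row 2, column 2; remove 7 from row 2 of P and reverse-bump: 7 enters row 1 and ejects 5. So w(5) = 5. P is now [[1, 7], [3], [6]].
Step i=4: Q has 4 at row 1, column 2; remove that cell from P, ejecting 7. So w(4) = 7. P is now [[1], [3], [6]].
Step i=3: Q has 3 at row 3, column 1; remove 6 from row 3 of P and reverse-bump: 6 enters row 2 and ejects 3; 3 enters row 1 and ejects 1. So w(3) = 1. P is now [[3], [6]].
Step i=2: Q has 2 at row 2, column 1; remove 6 from row 2 of P and reverse-bump: 6 enters row 1 and ejects 3. So w(2) = 3. P is now [[6]].
Step i=1: Q has 1 at row 1, column 1; remove that cell from P, ejecting 6. So w(1) = 6. P is now [].

So w = 6 3 1 7 5 2 4.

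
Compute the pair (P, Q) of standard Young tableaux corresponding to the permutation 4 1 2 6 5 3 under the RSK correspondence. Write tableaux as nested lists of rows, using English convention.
Insert each entry of the permutation into P by Schensted row insertion, recording in Q the position of each new cell.

Insert 4: appended to row 1. P = [[4]].
Insert 1: 1 bumps 4 from row 1; 4 starts row 2. P = [[1], [4]].
Insert 2: appended to row 1. P = [[1, 2], [4]].
Insert 6: appended to row 1. P = [[1, 2, 6], [4]].
Insert 5: 5 bumps 6 from row 1; 6 appends to row 2. P = [[1, 2, 5], [4, 6]].
Insert 3: 3 bumps 5 from row 1; 5 bumps 6 from row 2; 6 starts row 3. P = [[1, 2, 3], [4, 5], [6]].

So P = [[1, 2, 3], [4, 5], [6]], Q = [[1, 3, 4], [2, 5], [6]].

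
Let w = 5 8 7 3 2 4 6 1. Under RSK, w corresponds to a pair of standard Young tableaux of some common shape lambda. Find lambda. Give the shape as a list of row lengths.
[3, 2, 1, 1, 1]

Row-insert each entry into an empty tableau.

After inserting 5: P = [[5]].
After inserting 8: P = [[5, 8]].
After inserting 7: P = [[5, 7], [8]].
After inserting 3: P = [[3, 7], [5], [8]].
After inserting 2: P = [[2, 7], [3], [5], [8]].
After inserting 4: P = [[2, 4], [3, 7], [5], [8]].
After inserting 6: P = [[2, 4, 6], [3, 7], [5], [8]].
After inserting 1: P = [[1, 4, 6], [2, 7], [3], [5], [8]].

The final insertion tableau P = [[1, 4, 6], [2, 7], [3], [5], [8]] has shape [3, 2, 1, 1, 1].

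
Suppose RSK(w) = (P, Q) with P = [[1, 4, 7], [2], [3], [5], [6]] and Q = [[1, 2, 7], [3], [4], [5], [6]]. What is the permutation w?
Reverse RSK: for i = n, n-1, ..., 1, locate i in Q, remove the corresponding corner cell from P, and reverse-bump its entry up through P; the value ejected from row 1 is w(i).

So w = 3 6 5 4 2 1 7.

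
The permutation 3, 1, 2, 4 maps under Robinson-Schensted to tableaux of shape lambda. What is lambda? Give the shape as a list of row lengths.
[3, 1]

Row-insert each entry into an empty tableau.

After inserting 3: P = [[3]].
After inserting 1: P = [[1], [3]].
After inserting 2: P = [[1, 2], [3]].
After inserting 4: P = [[1, 2, 4], [3]].

The final insertion tableau P = [[1, 2, 4], [3]] has shape [3, 1].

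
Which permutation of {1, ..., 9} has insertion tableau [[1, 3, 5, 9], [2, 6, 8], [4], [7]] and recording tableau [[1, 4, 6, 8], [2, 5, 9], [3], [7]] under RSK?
7 4 2 6 3 8 1 9 5

Reverse the RSK construction: for i from n down to 1, find the cell of Q containing i, remove the entry at that cell from P, and reverse-bump it up through P; the value ejected from row 1 is w(i).

Step i=9: Q has 9 at row 2, column 3; remove 8 from row 2 of P and reverse-bump: 8 enters row 1 and ejects 5. So w(9) = 5. P is now [[1, 3, 8, 9], [2, 6], [4], [7]].
Step i=8: Q has 8 at row 1, column 4; remove that cell from P, ejecting 9. So w(8) = 9. P is now [[1, 3, 8], [2, 6], [4], [7]].
Step i=7: Q has 7 at row 4, column 1; remove 7 from row 4 of P and reverse-bump: 7 enters row 3 and ejects 4; 4 enters row 2 and ejects 2; 2 enters row 1 and ejects 1. So w(7) = 1. P is now [[2, 3, 8], [4, 6], [7]].
Step i=6: Q has 6 at row 1, column 3; remove that cell from P, ejecting 8. So w(6) = 8. P is now [[2, 3], [4, 6], [7]].
Step i=5: Q has 5 at row 2, column 2; remove 6 from row 2 of P and reverse-bump: 6 enters row 1 and ejects 3. So w(5) = 3. P is now [[2, 6], [4], [7]].
Step i=4: Q has 4 at row 1, column 2; remove that cell from P, ejecting 6. So w(4) = 6. P is now [[2], [4], [7]].
Step i=3: Q has 3 at row 3, column 1; remove 7 from row 3 of P and reverse-bump: 7 enters row 2 and ejects 4; 4 enters row 1 and ejects 2. So w(3) = 2. P is now [[4], [7]].
Step i=2: Q has 2 at row 2, column 1; remove 7 from row 2 of P and reverse-bump: 7 enters row 1 and ejects 4. So w(2) = 4. P is now [[7]].
Step i=1: Q has 1 at row 1, column 1; remove that cell from P, ejecting 7. So w(1) = 7. P is now [].

So w = 7 4 2 6 3 8 1 9 5.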